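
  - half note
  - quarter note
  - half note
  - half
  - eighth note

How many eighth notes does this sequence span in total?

In eighth notes: half note = 4; quarter note = 2; half note = 4; half = 4; eighth note = 1.
Adding: 4 + 2 + 4 + 4 + 1 = 15 eighth notes.

15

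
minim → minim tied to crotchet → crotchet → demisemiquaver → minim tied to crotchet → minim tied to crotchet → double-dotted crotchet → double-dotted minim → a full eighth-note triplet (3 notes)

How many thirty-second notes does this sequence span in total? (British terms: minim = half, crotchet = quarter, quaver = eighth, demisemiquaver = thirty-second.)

In thirty-second notes: minim = 16; minim tied to crotchet (minim + crotchet) = 24; crotchet = 8; demisemiquaver = 1; minim tied to crotchet (minim + crotchet) = 24; minim tied to crotchet (minim + crotchet) = 24; double-dotted crotchet = 14; double-dotted minim = 28; a full eighth-note triplet (3 notes) (three triplet eighths span one quarter) = 8.
Altogether 16 + 24 + 8 + 1 + 24 + 24 + 14 + 28 + 8 = 147 thirty-second notes.

147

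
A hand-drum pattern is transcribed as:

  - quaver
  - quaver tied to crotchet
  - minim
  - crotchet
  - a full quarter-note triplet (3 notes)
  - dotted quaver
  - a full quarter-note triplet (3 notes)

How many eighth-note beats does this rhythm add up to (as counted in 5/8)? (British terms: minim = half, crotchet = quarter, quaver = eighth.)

One eighth-note beat = 2 sixteenth notes.
Each duration in sixteenth notes: quaver = 2; quaver tied to crotchet (quaver + crotchet) = 6; minim = 8; crotchet = 4; a full quarter-note triplet (3 notes) (three triplet quarters span one half) = 8; dotted quaver = 3; a full quarter-note triplet (3 notes) (three triplet quarters span one half) = 8.
Sum: 2 + 6 + 8 + 4 + 8 + 3 + 8 = 39.
39 ÷ 2 = 19.5 beats.

19.5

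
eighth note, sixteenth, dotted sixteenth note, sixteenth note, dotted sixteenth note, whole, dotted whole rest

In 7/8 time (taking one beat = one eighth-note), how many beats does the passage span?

23.5

One eighth-note beat = 4 thirty-second notes.
In thirty-second notes: eighth note = 4; sixteenth = 2; dotted sixteenth note = 3; sixteenth note = 2; dotted sixteenth note = 3; whole = 32; dotted whole rest = 48.
Altogether 4 + 2 + 3 + 2 + 3 + 32 + 48 = 94.
94 ÷ 4 = 23.5 beats.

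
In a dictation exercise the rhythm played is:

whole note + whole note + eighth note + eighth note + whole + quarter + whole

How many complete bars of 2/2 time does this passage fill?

One bar of 2/2 = 8 eighth notes.
Each duration in eighth notes: whole note = 8; whole note = 8; eighth note = 1; eighth note = 1; whole = 8; quarter = 2; whole = 8.
Adding: 8 + 8 + 1 + 1 + 8 + 2 + 8 = 36.
36 ÷ 8 = 4 complete bars with 4 left over.

4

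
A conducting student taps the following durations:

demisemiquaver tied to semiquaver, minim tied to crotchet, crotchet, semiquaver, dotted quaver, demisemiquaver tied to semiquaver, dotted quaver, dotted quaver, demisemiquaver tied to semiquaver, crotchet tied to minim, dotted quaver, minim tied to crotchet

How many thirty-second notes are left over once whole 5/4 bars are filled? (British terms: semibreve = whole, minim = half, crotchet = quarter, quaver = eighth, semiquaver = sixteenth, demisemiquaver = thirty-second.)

One bar of 5/4 = 40 thirty-second notes.
Each duration in thirty-second notes: demisemiquaver tied to semiquaver (demisemiquaver + semiquaver) = 3; minim tied to crotchet (minim + crotchet) = 24; crotchet = 8; semiquaver = 2; dotted quaver = 6; demisemiquaver tied to semiquaver (demisemiquaver + semiquaver) = 3; dotted quaver = 6; dotted quaver = 6; demisemiquaver tied to semiquaver (demisemiquaver + semiquaver) = 3; crotchet tied to minim (crotchet + minim) = 24; dotted quaver = 6; minim tied to crotchet (minim + crotchet) = 24.
Total: 3 + 24 + 8 + 2 + 6 + 3 + 6 + 6 + 3 + 24 + 6 + 24 = 115.
115 ÷ 40 = 2 complete bars with 35 thirty-second notes remaining.

35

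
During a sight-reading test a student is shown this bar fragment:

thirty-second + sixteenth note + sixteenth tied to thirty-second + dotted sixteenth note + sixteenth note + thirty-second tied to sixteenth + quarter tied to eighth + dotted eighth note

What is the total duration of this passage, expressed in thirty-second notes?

Working in thirty-second notes: thirty-second = 1; sixteenth note = 2; sixteenth tied to thirty-second (sixteenth + thirty-second) = 3; dotted sixteenth note = 3; sixteenth note = 2; thirty-second tied to sixteenth (thirty-second + sixteenth) = 3; quarter tied to eighth (quarter + eighth) = 12; dotted eighth note = 6.
Sum: 1 + 2 + 3 + 3 + 2 + 3 + 12 + 6 = 32 thirty-second notes.

32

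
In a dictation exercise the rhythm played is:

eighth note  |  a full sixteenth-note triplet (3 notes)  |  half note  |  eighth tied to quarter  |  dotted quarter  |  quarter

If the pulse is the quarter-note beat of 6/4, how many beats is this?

7

One quarter-note beat = 2 eighth notes.
Express everything in eighth notes: eighth note = 1; a full sixteenth-note triplet (3 notes) (three triplet sixteenths span one eighth) = 1; half note = 4; eighth tied to quarter (eighth + quarter) = 3; dotted quarter = 3; quarter = 2.
Altogether 1 + 1 + 4 + 3 + 3 + 2 = 14.
14 ÷ 2 = 7 beats.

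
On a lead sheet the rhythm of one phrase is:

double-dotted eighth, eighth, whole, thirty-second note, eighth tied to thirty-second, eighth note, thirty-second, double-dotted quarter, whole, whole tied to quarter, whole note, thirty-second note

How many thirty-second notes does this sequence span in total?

Express everything in thirty-second notes: double-dotted eighth = 7; eighth = 4; whole = 32; thirty-second note = 1; eighth tied to thirty-second (eighth + thirty-second) = 5; eighth note = 4; thirty-second = 1; double-dotted quarter = 14; whole = 32; whole tied to quarter (whole + quarter) = 40; whole note = 32; thirty-second note = 1.
Altogether 7 + 4 + 32 + 1 + 5 + 4 + 1 + 14 + 32 + 40 + 32 + 1 = 173 thirty-second notes.

173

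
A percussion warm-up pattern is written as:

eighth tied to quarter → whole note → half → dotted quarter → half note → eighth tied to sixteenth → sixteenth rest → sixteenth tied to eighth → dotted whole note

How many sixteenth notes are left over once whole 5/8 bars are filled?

One bar of 5/8 = 10 sixteenth notes.
Convert each value to sixteenth notes: eighth tied to quarter (eighth + quarter) = 6; whole note = 16; half = 8; dotted quarter = 6; half note = 8; eighth tied to sixteenth (eighth + sixteenth) = 3; sixteenth rest = 1; sixteenth tied to eighth (sixteenth + eighth) = 3; dotted whole note = 24.
Altogether 6 + 16 + 8 + 6 + 8 + 3 + 1 + 3 + 24 = 75.
75 ÷ 10 = 7 complete bars with 5 sixteenth notes remaining.

5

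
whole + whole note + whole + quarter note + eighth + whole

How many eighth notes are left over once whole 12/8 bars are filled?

One bar of 12/8 = 12 eighth notes.
Each duration in eighth notes: whole = 8; whole note = 8; whole = 8; quarter note = 2; eighth = 1; whole = 8.
Total: 8 + 8 + 8 + 2 + 1 + 8 = 35.
35 ÷ 12 = 2 complete bars with 11 eighth notes remaining.

11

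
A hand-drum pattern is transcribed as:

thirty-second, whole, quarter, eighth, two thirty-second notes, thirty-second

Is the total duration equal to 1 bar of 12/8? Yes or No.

Yes

One bar of 12/8 = 48 thirty-second notes.
Express everything in thirty-second notes: thirty-second = 1; whole = 32; quarter = 8; eighth = 4; thirty-second note = 1; thirty-second note = 1; thirty-second = 1.
Adding: 1 + 32 + 8 + 4 + 1 + 1 + 1 = 48.
48 equals 48, so the answer is Yes.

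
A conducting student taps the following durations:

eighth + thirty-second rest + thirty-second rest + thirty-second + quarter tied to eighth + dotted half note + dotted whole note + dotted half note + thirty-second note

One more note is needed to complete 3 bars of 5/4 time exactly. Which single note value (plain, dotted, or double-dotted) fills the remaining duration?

3 bars of 5/4 = 120 thirty-second notes.
Each duration in thirty-second notes: eighth = 4; thirty-second rest = 1; thirty-second rest = 1; thirty-second = 1; quarter tied to eighth (quarter + eighth) = 12; dotted half note = 24; dotted whole note = 48; dotted half note = 24; thirty-second note = 1.
Sum: 4 + 1 + 1 + 1 + 12 + 24 + 48 + 24 + 1 = 116.
Remaining: 120 − 116 = 4 thirty-second notes, which is a eighth note.

eighth note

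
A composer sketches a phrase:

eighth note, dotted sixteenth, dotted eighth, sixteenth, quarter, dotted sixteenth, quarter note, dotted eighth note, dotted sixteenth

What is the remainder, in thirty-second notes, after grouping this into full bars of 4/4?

One bar of 4/4 = 32 thirty-second notes.
Working in thirty-second notes: eighth note = 4; dotted sixteenth = 3; dotted eighth = 6; sixteenth = 2; quarter = 8; dotted sixteenth = 3; quarter note = 8; dotted eighth note = 6; dotted sixteenth = 3.
Adding: 4 + 3 + 6 + 2 + 8 + 3 + 8 + 6 + 3 = 43.
43 ÷ 32 = 1 complete bar with 11 thirty-second notes remaining.

11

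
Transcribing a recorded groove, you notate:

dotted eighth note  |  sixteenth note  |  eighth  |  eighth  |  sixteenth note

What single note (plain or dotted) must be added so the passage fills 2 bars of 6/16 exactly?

2 bars of 6/16 = 12 sixteenth notes.
Convert each value to sixteenth notes: dotted eighth note = 3; sixteenth note = 1; eighth = 2; eighth = 2; sixteenth note = 1.
Altogether 3 + 1 + 2 + 2 + 1 = 9.
Remaining: 12 − 9 = 3 sixteenth notes, which is a dotted eighth note.

dotted eighth note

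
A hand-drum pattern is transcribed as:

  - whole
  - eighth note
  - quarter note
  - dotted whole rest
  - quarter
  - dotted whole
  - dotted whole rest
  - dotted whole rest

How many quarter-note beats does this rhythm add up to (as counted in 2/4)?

One quarter-note beat = 2 eighth notes.
Working in eighth notes: whole = 8; eighth note = 1; quarter note = 2; dotted whole rest = 12; quarter = 2; dotted whole = 12; dotted whole rest = 12; dotted whole rest = 12.
Total: 8 + 1 + 2 + 12 + 2 + 12 + 12 + 12 = 61.
61 ÷ 2 = 30.5 beats.

30.5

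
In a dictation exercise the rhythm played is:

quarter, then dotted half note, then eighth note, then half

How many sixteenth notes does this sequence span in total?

Convert each value to sixteenth notes: quarter = 4; dotted half note = 12; eighth note = 2; half = 8.
Sum: 4 + 12 + 2 + 8 = 26 sixteenth notes.

26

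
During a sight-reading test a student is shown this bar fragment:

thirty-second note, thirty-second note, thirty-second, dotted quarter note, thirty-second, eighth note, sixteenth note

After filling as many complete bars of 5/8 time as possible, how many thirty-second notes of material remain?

One bar of 5/8 = 20 thirty-second notes.
Convert each value to thirty-second notes: thirty-second note = 1; thirty-second note = 1; thirty-second = 1; dotted quarter note = 12; thirty-second = 1; eighth note = 4; sixteenth note = 2.
Sum: 1 + 1 + 1 + 12 + 1 + 4 + 2 = 22.
22 ÷ 20 = 1 complete bar with 2 thirty-second notes remaining.

2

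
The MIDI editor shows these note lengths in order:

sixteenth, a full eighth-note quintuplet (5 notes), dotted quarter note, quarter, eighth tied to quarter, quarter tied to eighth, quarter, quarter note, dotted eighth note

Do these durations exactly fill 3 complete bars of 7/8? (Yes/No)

Yes

One bar of 7/8 = 14 sixteenth notes, so 3 bars = 42.
Each duration in sixteenth notes: sixteenth = 1; a full eighth-note quintuplet (5 notes) (five quintuplet eighths span one half) = 8; dotted quarter note = 6; quarter = 4; eighth tied to quarter (eighth + quarter) = 6; quarter tied to eighth (quarter + eighth) = 6; quarter = 4; quarter note = 4; dotted eighth note = 3.
Adding: 1 + 8 + 6 + 4 + 6 + 6 + 4 + 4 + 3 = 42.
42 equals 42, so the answer is Yes.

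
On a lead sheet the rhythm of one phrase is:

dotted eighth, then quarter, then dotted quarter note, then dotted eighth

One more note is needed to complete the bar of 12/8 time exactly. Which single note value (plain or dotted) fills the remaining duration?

half note

The bar of 12/8 = 24 sixteenth notes.
Express everything in sixteenth notes: dotted eighth = 3; quarter = 4; dotted quarter note = 6; dotted eighth = 3.
Adding: 3 + 4 + 6 + 3 = 16.
Remaining: 24 − 16 = 8 sixteenth notes, which is a half note.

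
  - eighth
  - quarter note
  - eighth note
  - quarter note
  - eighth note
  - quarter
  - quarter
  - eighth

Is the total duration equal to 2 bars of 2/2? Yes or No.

No

One bar of 2/2 = 8 eighth notes, so 2 bars = 16.
Each duration in eighth notes: eighth = 1; quarter note = 2; eighth note = 1; quarter note = 2; eighth note = 1; quarter = 2; quarter = 2; eighth = 1.
Total: 1 + 2 + 1 + 2 + 1 + 2 + 2 + 1 = 12.
12 falls short of 16, so the answer is No.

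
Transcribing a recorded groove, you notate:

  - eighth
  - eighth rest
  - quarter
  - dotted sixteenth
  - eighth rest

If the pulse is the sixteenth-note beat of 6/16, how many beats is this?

One sixteenth-note beat = 2 thirty-second notes.
Express everything in thirty-second notes: eighth = 4; eighth rest = 4; quarter = 8; dotted sixteenth = 3; eighth rest = 4.
Adding: 4 + 4 + 8 + 3 + 4 = 23.
23 ÷ 2 = 11.5 beats.

11.5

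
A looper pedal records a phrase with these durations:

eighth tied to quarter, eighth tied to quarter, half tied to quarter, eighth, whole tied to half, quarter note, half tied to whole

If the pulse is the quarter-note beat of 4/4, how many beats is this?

19.5

One quarter-note beat = 2 eighth notes.
Express everything in eighth notes: eighth tied to quarter (eighth + quarter) = 3; eighth tied to quarter (eighth + quarter) = 3; half tied to quarter (half + quarter) = 6; eighth = 1; whole tied to half (whole + half) = 12; quarter note = 2; half tied to whole (half + whole) = 12.
Adding: 3 + 3 + 6 + 1 + 12 + 2 + 12 = 39.
39 ÷ 2 = 19.5 beats.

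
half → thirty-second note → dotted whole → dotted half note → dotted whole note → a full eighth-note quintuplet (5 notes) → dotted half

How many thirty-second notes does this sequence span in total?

177

Working in thirty-second notes: half = 16; thirty-second note = 1; dotted whole = 48; dotted half note = 24; dotted whole note = 48; a full eighth-note quintuplet (5 notes) (five quintuplet eighths span one half) = 16; dotted half = 24.
Sum: 16 + 1 + 48 + 24 + 48 + 16 + 24 = 177 thirty-second notes.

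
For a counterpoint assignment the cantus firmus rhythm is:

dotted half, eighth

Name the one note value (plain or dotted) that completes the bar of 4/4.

eighth note

The bar of 4/4 = 8 eighth notes.
Convert each value to eighth notes: dotted half = 6; eighth = 1.
Altogether 6 + 1 = 7.
Remaining: 8 − 7 = 1 eighth note, which is a eighth note.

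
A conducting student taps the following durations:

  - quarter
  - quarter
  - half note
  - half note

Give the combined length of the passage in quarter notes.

6

Convert each value to quarter notes: quarter = 1; quarter = 1; half note = 2; half note = 2.
Total: 1 + 1 + 2 + 2 = 6 quarter notes.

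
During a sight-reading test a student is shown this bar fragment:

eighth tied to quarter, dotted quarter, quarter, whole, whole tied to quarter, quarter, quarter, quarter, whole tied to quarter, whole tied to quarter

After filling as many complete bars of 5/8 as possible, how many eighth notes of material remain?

One bar of 5/8 = 5 eighth notes.
Convert each value to eighth notes: eighth tied to quarter (eighth + quarter) = 3; dotted quarter = 3; quarter = 2; whole = 8; whole tied to quarter (whole + quarter) = 10; quarter = 2; quarter = 2; quarter = 2; whole tied to quarter (whole + quarter) = 10; whole tied to quarter (whole + quarter) = 10.
Altogether 3 + 3 + 2 + 8 + 10 + 2 + 2 + 2 + 10 + 10 = 52.
52 ÷ 5 = 10 complete bars with 2 eighth notes remaining.

2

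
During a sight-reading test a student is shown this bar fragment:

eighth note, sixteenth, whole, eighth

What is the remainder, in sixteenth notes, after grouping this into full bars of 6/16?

3

One bar of 6/16 = 6 sixteenth notes.
Express everything in sixteenth notes: eighth note = 2; sixteenth = 1; whole = 16; eighth = 2.
Sum: 2 + 1 + 16 + 2 = 21.
21 ÷ 6 = 3 complete bars with 3 sixteenth notes remaining.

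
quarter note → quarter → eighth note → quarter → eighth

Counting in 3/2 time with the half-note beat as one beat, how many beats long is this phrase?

2

One half-note beat = 4 eighth notes.
In eighth notes: quarter note = 2; quarter = 2; eighth note = 1; quarter = 2; eighth = 1.
Adding: 2 + 2 + 1 + 2 + 1 = 8.
8 ÷ 4 = 2 beats.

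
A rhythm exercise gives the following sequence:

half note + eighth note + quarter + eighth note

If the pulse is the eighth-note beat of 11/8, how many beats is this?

8

One eighth-note beat = 2 sixteenth notes.
In sixteenth notes: half note = 8; eighth note = 2; quarter = 4; eighth note = 2.
Adding: 8 + 2 + 4 + 2 = 16.
16 ÷ 2 = 8 beats.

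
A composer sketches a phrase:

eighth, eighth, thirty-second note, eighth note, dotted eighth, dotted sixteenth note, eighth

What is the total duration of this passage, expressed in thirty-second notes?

In thirty-second notes: eighth = 4; eighth = 4; thirty-second note = 1; eighth note = 4; dotted eighth = 6; dotted sixteenth note = 3; eighth = 4.
Adding: 4 + 4 + 1 + 4 + 6 + 3 + 4 = 26 thirty-second notes.

26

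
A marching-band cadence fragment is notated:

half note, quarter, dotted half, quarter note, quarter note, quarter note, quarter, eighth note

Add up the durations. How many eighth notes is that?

In eighth notes: half note = 4; quarter = 2; dotted half = 6; quarter note = 2; quarter note = 2; quarter note = 2; quarter = 2; eighth note = 1.
Altogether 4 + 2 + 6 + 2 + 2 + 2 + 2 + 1 = 21 eighth notes.

21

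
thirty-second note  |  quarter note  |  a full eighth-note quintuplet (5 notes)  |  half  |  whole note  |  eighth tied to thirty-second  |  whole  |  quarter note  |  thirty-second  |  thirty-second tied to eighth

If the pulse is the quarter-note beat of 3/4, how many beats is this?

One quarter-note beat = 8 thirty-second notes.
Each duration in thirty-second notes: thirty-second note = 1; quarter note = 8; a full eighth-note quintuplet (5 notes) (five quintuplet eighths span one half) = 16; half = 16; whole note = 32; eighth tied to thirty-second (eighth + thirty-second) = 5; whole = 32; quarter note = 8; thirty-second = 1; thirty-second tied to eighth (thirty-second + eighth) = 5.
Sum: 1 + 8 + 16 + 16 + 32 + 5 + 32 + 8 + 1 + 5 = 124.
124 ÷ 8 = 15.5 beats.

15.5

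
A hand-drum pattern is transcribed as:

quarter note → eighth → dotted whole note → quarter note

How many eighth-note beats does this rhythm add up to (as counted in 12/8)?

One eighth-note beat = 2 sixteenth notes.
Each duration in sixteenth notes: quarter note = 4; eighth = 2; dotted whole note = 24; quarter note = 4.
Altogether 4 + 2 + 24 + 4 = 34.
34 ÷ 2 = 17 beats.

17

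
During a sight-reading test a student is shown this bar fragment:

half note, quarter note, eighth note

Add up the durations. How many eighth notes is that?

In eighth notes: half note = 4; quarter note = 2; eighth note = 1.
Sum: 4 + 2 + 1 = 7 eighth notes.

7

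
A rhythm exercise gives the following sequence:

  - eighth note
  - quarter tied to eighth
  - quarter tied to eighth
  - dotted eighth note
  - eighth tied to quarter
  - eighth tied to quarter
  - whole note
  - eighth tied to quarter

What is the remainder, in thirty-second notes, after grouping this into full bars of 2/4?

One bar of 2/4 = 8 sixteenth notes.
Convert each value to sixteenth notes: eighth note = 2; quarter tied to eighth (quarter + eighth) = 6; quarter tied to eighth (quarter + eighth) = 6; dotted eighth note = 3; eighth tied to quarter (eighth + quarter) = 6; eighth tied to quarter (eighth + quarter) = 6; whole note = 16; eighth tied to quarter (eighth + quarter) = 6.
Altogether 2 + 6 + 6 + 3 + 6 + 6 + 16 + 6 = 51.
51 ÷ 8 = 6 complete bars with 3 sixteenth notes remaining = 6 thirty-second notes.

6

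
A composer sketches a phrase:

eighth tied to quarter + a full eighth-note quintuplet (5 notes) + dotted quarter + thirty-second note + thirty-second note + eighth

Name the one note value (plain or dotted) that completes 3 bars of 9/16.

3 bars of 9/16 = 54 thirty-second notes.
Working in thirty-second notes: eighth tied to quarter (eighth + quarter) = 12; a full eighth-note quintuplet (5 notes) (five quintuplet eighths span one half) = 16; dotted quarter = 12; thirty-second note = 1; thirty-second note = 1; eighth = 4.
Total: 12 + 16 + 12 + 1 + 1 + 4 = 46.
Remaining: 54 − 46 = 8 thirty-second notes, which is a quarter note.

quarter note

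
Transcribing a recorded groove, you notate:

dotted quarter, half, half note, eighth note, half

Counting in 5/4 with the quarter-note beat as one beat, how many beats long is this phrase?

One quarter-note beat = 2 eighth notes.
Each duration in eighth notes: dotted quarter = 3; half = 4; half note = 4; eighth note = 1; half = 4.
Altogether 3 + 4 + 4 + 1 + 4 = 16.
16 ÷ 2 = 8 beats.

8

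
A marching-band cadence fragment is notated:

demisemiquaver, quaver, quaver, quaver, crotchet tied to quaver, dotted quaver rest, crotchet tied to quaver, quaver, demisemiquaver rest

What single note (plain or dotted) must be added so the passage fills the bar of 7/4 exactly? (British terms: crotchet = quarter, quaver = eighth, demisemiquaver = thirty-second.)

The bar of 7/4 = 56 thirty-second notes.
Working in thirty-second notes: demisemiquaver = 1; quaver = 4; quaver = 4; quaver = 4; crotchet tied to quaver (crotchet + quaver) = 12; dotted quaver rest = 6; crotchet tied to quaver (crotchet + quaver) = 12; quaver = 4; demisemiquaver rest = 1.
Altogether 1 + 4 + 4 + 4 + 12 + 6 + 12 + 4 + 1 = 48.
Remaining: 56 − 48 = 8 thirty-second notes, which is a quarter note.

quarter note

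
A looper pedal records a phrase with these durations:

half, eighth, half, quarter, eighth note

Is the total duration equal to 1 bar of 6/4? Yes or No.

One bar of 6/4 = 12 eighth notes.
In eighth notes: half = 4; eighth = 1; half = 4; quarter = 2; eighth note = 1.
Sum: 4 + 1 + 4 + 2 + 1 = 12.
12 equals 12, so the answer is Yes.

Yes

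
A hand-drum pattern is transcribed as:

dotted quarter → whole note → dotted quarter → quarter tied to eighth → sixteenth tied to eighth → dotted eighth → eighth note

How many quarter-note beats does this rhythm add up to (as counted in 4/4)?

10.5

One quarter-note beat = 4 sixteenth notes.
Express everything in sixteenth notes: dotted quarter = 6; whole note = 16; dotted quarter = 6; quarter tied to eighth (quarter + eighth) = 6; sixteenth tied to eighth (sixteenth + eighth) = 3; dotted eighth = 3; eighth note = 2.
Altogether 6 + 16 + 6 + 6 + 3 + 3 + 2 = 42.
42 ÷ 4 = 10.5 beats.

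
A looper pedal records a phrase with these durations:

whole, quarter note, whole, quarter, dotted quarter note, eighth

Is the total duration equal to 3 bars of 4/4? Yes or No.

Yes

One bar of 4/4 = 8 eighth notes, so 3 bars = 24.
Convert each value to eighth notes: whole = 8; quarter note = 2; whole = 8; quarter = 2; dotted quarter note = 3; eighth = 1.
Sum: 8 + 2 + 8 + 2 + 3 + 1 = 24.
24 equals 24, so the answer is Yes.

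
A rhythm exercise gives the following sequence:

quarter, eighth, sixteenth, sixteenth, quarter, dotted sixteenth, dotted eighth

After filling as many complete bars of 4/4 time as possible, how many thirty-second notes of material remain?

1

One bar of 4/4 = 32 thirty-second notes.
Convert each value to thirty-second notes: quarter = 8; eighth = 4; sixteenth = 2; sixteenth = 2; quarter = 8; dotted sixteenth = 3; dotted eighth = 6.
Adding: 8 + 4 + 2 + 2 + 8 + 3 + 6 = 33.
33 ÷ 32 = 1 complete bar with 1 thirty-second note remaining.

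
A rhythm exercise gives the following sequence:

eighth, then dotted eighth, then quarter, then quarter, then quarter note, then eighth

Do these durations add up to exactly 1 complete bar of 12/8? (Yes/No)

No

One bar of 12/8 = 24 sixteenth notes.
Working in sixteenth notes: eighth = 2; dotted eighth = 3; quarter = 4; quarter = 4; quarter note = 4; eighth = 2.
Adding: 2 + 3 + 4 + 4 + 4 + 2 = 19.
19 falls short of 24, so the answer is No.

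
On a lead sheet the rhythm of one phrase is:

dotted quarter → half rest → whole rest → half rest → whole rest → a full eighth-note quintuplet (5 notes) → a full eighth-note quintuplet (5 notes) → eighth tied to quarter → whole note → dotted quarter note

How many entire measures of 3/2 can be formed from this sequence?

One bar of 3/2 = 12 eighth notes.
In eighth notes: dotted quarter = 3; half rest = 4; whole rest = 8; half rest = 4; whole rest = 8; a full eighth-note quintuplet (5 notes) (five quintuplet eighths span one half) = 4; a full eighth-note quintuplet (5 notes) (five quintuplet eighths span one half) = 4; eighth tied to quarter (eighth + quarter) = 3; whole note = 8; dotted quarter note = 3.
Total: 3 + 4 + 8 + 4 + 8 + 4 + 4 + 3 + 8 + 3 = 49.
49 ÷ 12 = 4 complete bars with 1 left over.

4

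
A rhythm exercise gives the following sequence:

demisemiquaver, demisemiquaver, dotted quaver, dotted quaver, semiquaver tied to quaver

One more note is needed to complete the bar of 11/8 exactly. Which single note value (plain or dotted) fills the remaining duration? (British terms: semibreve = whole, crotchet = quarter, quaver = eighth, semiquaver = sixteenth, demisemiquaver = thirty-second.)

The bar of 11/8 = 44 thirty-second notes.
Each duration in thirty-second notes: demisemiquaver = 1; demisemiquaver = 1; dotted quaver = 6; dotted quaver = 6; semiquaver tied to quaver (semiquaver + quaver) = 6.
Sum: 1 + 1 + 6 + 6 + 6 = 20.
Remaining: 44 − 20 = 24 thirty-second notes, which is a dotted half note.

dotted half note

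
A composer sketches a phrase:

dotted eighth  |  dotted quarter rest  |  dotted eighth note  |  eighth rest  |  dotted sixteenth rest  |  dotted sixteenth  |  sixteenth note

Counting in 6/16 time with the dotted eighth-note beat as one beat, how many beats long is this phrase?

One dotted eighth-note beat = 6 thirty-second notes.
In thirty-second notes: dotted eighth = 6; dotted quarter rest = 12; dotted eighth note = 6; eighth rest = 4; dotted sixteenth rest = 3; dotted sixteenth = 3; sixteenth note = 2.
Sum: 6 + 12 + 6 + 4 + 3 + 3 + 2 = 36.
36 ÷ 6 = 6 beats.

6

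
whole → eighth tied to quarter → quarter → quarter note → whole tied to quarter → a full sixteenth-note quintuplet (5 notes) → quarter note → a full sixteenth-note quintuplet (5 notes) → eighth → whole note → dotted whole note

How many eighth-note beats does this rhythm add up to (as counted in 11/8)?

52

One eighth-note beat = 2 sixteenth notes.
Express everything in sixteenth notes: whole = 16; eighth tied to quarter (eighth + quarter) = 6; quarter = 4; quarter note = 4; whole tied to quarter (whole + quarter) = 20; a full sixteenth-note quintuplet (5 notes) (five quintuplet sixteenths span one quarter) = 4; quarter note = 4; a full sixteenth-note quintuplet (5 notes) (five quintuplet sixteenths span one quarter) = 4; eighth = 2; whole note = 16; dotted whole note = 24.
Altogether 16 + 6 + 4 + 4 + 20 + 4 + 4 + 4 + 2 + 16 + 24 = 104.
104 ÷ 2 = 52 beats.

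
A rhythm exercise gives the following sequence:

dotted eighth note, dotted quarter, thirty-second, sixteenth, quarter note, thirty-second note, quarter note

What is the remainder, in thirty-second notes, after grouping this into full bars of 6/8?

14

One bar of 6/8 = 24 thirty-second notes.
Convert each value to thirty-second notes: dotted eighth note = 6; dotted quarter = 12; thirty-second = 1; sixteenth = 2; quarter note = 8; thirty-second note = 1; quarter note = 8.
Adding: 6 + 12 + 1 + 2 + 8 + 1 + 8 = 38.
38 ÷ 24 = 1 complete bar with 14 thirty-second notes remaining.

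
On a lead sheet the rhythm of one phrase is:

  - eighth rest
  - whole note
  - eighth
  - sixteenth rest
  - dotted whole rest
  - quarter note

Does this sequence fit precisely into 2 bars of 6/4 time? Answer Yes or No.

No

One bar of 6/4 = 24 sixteenth notes, so 2 bars = 48.
In sixteenth notes: eighth rest = 2; whole note = 16; eighth = 2; sixteenth rest = 1; dotted whole rest = 24; quarter note = 4.
Total: 2 + 16 + 2 + 1 + 24 + 4 = 49.
49 exceeds 48, so the answer is No.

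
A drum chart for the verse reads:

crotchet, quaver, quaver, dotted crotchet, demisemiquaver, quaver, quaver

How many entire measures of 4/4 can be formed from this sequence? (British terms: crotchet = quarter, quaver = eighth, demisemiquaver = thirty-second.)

1

One bar of 4/4 = 32 thirty-second notes.
Express everything in thirty-second notes: crotchet = 8; quaver = 4; quaver = 4; dotted crotchet = 12; demisemiquaver = 1; quaver = 4; quaver = 4.
Sum: 8 + 4 + 4 + 12 + 1 + 4 + 4 = 37.
37 ÷ 32 = 1 complete bar with 5 left over.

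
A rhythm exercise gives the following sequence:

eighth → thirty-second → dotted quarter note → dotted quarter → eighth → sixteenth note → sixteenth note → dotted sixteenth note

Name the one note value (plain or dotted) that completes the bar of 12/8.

quarter note

The bar of 12/8 = 48 thirty-second notes.
Working in thirty-second notes: eighth = 4; thirty-second = 1; dotted quarter note = 12; dotted quarter = 12; eighth = 4; sixteenth note = 2; sixteenth note = 2; dotted sixteenth note = 3.
Total: 4 + 1 + 12 + 12 + 4 + 2 + 2 + 3 = 40.
Remaining: 48 − 40 = 8 thirty-second notes, which is a quarter note.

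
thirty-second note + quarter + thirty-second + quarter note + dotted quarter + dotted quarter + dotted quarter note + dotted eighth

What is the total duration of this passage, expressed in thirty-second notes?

60

Working in thirty-second notes: thirty-second note = 1; quarter = 8; thirty-second = 1; quarter note = 8; dotted quarter = 12; dotted quarter = 12; dotted quarter note = 12; dotted eighth = 6.
Adding: 1 + 8 + 1 + 8 + 12 + 12 + 12 + 6 = 60 thirty-second notes.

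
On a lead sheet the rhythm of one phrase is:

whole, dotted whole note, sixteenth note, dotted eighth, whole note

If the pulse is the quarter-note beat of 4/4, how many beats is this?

One quarter-note beat = 4 sixteenth notes.
Working in sixteenth notes: whole = 16; dotted whole note = 24; sixteenth note = 1; dotted eighth = 3; whole note = 16.
Altogether 16 + 24 + 1 + 3 + 16 = 60.
60 ÷ 4 = 15 beats.

15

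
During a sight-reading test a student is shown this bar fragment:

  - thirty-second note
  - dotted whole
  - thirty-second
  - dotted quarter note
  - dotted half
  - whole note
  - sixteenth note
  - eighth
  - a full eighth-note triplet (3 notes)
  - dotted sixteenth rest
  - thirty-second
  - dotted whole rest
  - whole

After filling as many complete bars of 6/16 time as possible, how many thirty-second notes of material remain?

0

One bar of 6/16 = 12 thirty-second notes.
Express everything in thirty-second notes: thirty-second note = 1; dotted whole = 48; thirty-second = 1; dotted quarter note = 12; dotted half = 24; whole note = 32; sixteenth note = 2; eighth = 4; a full eighth-note triplet (3 notes) (three triplet eighths span one quarter) = 8; dotted sixteenth rest = 3; thirty-second = 1; dotted whole rest = 48; whole = 32.
Altogether 1 + 48 + 1 + 12 + 24 + 32 + 2 + 4 + 8 + 3 + 1 + 48 + 32 = 216.
216 ÷ 12 = 18 complete bars with 0 thirty-second notes remaining.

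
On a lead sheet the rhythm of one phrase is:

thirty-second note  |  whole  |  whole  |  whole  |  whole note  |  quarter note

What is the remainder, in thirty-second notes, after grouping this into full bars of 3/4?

One bar of 3/4 = 24 thirty-second notes.
Express everything in thirty-second notes: thirty-second note = 1; whole = 32; whole = 32; whole = 32; whole note = 32; quarter note = 8.
Altogether 1 + 32 + 32 + 32 + 32 + 8 = 137.
137 ÷ 24 = 5 complete bars with 17 thirty-second notes remaining.

17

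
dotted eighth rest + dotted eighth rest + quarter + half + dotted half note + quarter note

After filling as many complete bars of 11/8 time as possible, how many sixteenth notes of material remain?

12

One bar of 11/8 = 22 sixteenth notes.
Each duration in sixteenth notes: dotted eighth rest = 3; dotted eighth rest = 3; quarter = 4; half = 8; dotted half note = 12; quarter note = 4.
Total: 3 + 3 + 4 + 8 + 12 + 4 = 34.
34 ÷ 22 = 1 complete bar with 12 sixteenth notes remaining.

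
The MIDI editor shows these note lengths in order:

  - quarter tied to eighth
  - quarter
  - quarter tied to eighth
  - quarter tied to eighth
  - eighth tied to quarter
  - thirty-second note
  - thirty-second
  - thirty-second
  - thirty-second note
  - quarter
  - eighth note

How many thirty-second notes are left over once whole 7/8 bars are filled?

One bar of 7/8 = 28 thirty-second notes.
In thirty-second notes: quarter tied to eighth (quarter + eighth) = 12; quarter = 8; quarter tied to eighth (quarter + eighth) = 12; quarter tied to eighth (quarter + eighth) = 12; eighth tied to quarter (eighth + quarter) = 12; thirty-second note = 1; thirty-second = 1; thirty-second = 1; thirty-second note = 1; quarter = 8; eighth note = 4.
Total: 12 + 8 + 12 + 12 + 12 + 1 + 1 + 1 + 1 + 8 + 4 = 72.
72 ÷ 28 = 2 complete bars with 16 thirty-second notes remaining.

16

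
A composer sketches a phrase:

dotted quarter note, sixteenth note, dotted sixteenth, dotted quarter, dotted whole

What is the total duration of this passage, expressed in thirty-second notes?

Each duration in thirty-second notes: dotted quarter note = 12; sixteenth note = 2; dotted sixteenth = 3; dotted quarter = 12; dotted whole = 48.
Adding: 12 + 2 + 3 + 12 + 48 = 77 thirty-second notes.

77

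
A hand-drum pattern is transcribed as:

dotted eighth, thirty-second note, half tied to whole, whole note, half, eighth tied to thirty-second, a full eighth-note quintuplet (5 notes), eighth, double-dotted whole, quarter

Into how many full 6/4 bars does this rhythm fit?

4

One bar of 6/4 = 48 thirty-second notes.
In thirty-second notes: dotted eighth = 6; thirty-second note = 1; half tied to whole (half + whole) = 48; whole note = 32; half = 16; eighth tied to thirty-second (eighth + thirty-second) = 5; a full eighth-note quintuplet (5 notes) (five quintuplet eighths span one half) = 16; eighth = 4; double-dotted whole = 56; quarter = 8.
Altogether 6 + 1 + 48 + 32 + 16 + 5 + 16 + 4 + 56 + 8 = 192.
192 ÷ 48 = 4 complete bars with 0 left over.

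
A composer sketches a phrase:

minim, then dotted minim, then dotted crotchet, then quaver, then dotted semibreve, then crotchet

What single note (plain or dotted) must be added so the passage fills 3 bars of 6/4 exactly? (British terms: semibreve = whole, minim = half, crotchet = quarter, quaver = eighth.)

whole note

3 bars of 6/4 = 36 eighth notes.
Each duration in eighth notes: minim = 4; dotted minim = 6; dotted crotchet = 3; quaver = 1; dotted semibreve = 12; crotchet = 2.
Total: 4 + 6 + 3 + 1 + 12 + 2 = 28.
Remaining: 36 − 28 = 8 eighth notes, which is a whole note.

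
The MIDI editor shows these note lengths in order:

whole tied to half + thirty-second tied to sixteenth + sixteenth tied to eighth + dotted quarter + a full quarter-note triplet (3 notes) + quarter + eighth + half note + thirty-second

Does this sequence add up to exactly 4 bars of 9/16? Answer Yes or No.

One bar of 9/16 = 18 thirty-second notes, so 4 bars = 72.
Express everything in thirty-second notes: whole tied to half (whole + half) = 48; thirty-second tied to sixteenth (thirty-second + sixteenth) = 3; sixteenth tied to eighth (sixteenth + eighth) = 6; dotted quarter = 12; a full quarter-note triplet (3 notes) (three triplet quarters span one half) = 16; quarter = 8; eighth = 4; half note = 16; thirty-second = 1.
Altogether 48 + 3 + 6 + 12 + 16 + 8 + 4 + 16 + 1 = 114.
114 exceeds 72, so the answer is No.

No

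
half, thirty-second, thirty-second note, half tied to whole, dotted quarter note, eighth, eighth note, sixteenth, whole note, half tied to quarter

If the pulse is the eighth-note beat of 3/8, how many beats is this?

One eighth-note beat = 4 thirty-second notes.
Working in thirty-second notes: half = 16; thirty-second = 1; thirty-second note = 1; half tied to whole (half + whole) = 48; dotted quarter note = 12; eighth = 4; eighth note = 4; sixteenth = 2; whole note = 32; half tied to quarter (half + quarter) = 24.
Adding: 16 + 1 + 1 + 48 + 12 + 4 + 4 + 2 + 32 + 24 = 144.
144 ÷ 4 = 36 beats.

36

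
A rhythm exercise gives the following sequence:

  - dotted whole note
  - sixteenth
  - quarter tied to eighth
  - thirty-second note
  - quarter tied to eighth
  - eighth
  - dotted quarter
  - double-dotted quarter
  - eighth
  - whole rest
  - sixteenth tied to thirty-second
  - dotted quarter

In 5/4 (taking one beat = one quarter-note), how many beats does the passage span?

One quarter-note beat = 8 thirty-second notes.
Each duration in thirty-second notes: dotted whole note = 48; sixteenth = 2; quarter tied to eighth (quarter + eighth) = 12; thirty-second note = 1; quarter tied to eighth (quarter + eighth) = 12; eighth = 4; dotted quarter = 12; double-dotted quarter = 14; eighth = 4; whole rest = 32; sixteenth tied to thirty-second (sixteenth + thirty-second) = 3; dotted quarter = 12.
Adding: 48 + 2 + 12 + 1 + 12 + 4 + 12 + 14 + 4 + 32 + 3 + 12 = 156.
156 ÷ 8 = 19.5 beats.

19.5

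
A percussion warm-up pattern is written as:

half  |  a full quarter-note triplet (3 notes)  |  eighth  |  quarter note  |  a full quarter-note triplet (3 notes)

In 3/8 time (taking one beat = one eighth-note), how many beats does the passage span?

15

One eighth-note beat = 2 sixteenth notes.
Express everything in sixteenth notes: half = 8; a full quarter-note triplet (3 notes) (three triplet quarters span one half) = 8; eighth = 2; quarter note = 4; a full quarter-note triplet (3 notes) (three triplet quarters span one half) = 8.
Total: 8 + 8 + 2 + 4 + 8 = 30.
30 ÷ 2 = 15 beats.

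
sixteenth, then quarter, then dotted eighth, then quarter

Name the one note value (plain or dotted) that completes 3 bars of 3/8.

3 bars of 3/8 = 18 sixteenth notes.
In sixteenth notes: sixteenth = 1; quarter = 4; dotted eighth = 3; quarter = 4.
Total: 1 + 4 + 3 + 4 = 12.
Remaining: 18 − 12 = 6 sixteenth notes, which is a dotted quarter note.

dotted quarter note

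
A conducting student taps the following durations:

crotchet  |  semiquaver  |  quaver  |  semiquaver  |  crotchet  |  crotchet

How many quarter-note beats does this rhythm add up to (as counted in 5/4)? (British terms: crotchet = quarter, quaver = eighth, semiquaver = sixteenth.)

4

One quarter-note beat = 4 sixteenth notes.
Express everything in sixteenth notes: crotchet = 4; semiquaver = 1; quaver = 2; semiquaver = 1; crotchet = 4; crotchet = 4.
Sum: 4 + 1 + 2 + 1 + 4 + 4 = 16.
16 ÷ 4 = 4 beats.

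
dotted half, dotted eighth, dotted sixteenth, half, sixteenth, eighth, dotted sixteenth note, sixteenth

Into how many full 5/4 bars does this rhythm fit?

1

One bar of 5/4 = 40 thirty-second notes.
In thirty-second notes: dotted half = 24; dotted eighth = 6; dotted sixteenth = 3; half = 16; sixteenth = 2; eighth = 4; dotted sixteenth note = 3; sixteenth = 2.
Total: 24 + 6 + 3 + 16 + 2 + 4 + 3 + 2 = 60.
60 ÷ 40 = 1 complete bar with 20 left over.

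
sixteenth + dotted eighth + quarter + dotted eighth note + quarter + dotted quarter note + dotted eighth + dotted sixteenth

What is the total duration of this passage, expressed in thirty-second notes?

Each duration in thirty-second notes: sixteenth = 2; dotted eighth = 6; quarter = 8; dotted eighth note = 6; quarter = 8; dotted quarter note = 12; dotted eighth = 6; dotted sixteenth = 3.
Sum: 2 + 6 + 8 + 6 + 8 + 12 + 6 + 3 = 51 thirty-second notes.

51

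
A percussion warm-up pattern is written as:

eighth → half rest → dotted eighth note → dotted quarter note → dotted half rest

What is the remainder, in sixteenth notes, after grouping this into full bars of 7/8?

One bar of 7/8 = 14 sixteenth notes.
Working in sixteenth notes: eighth = 2; half rest = 8; dotted eighth note = 3; dotted quarter note = 6; dotted half rest = 12.
Adding: 2 + 8 + 3 + 6 + 12 = 31.
31 ÷ 14 = 2 complete bars with 3 sixteenth notes remaining.

3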